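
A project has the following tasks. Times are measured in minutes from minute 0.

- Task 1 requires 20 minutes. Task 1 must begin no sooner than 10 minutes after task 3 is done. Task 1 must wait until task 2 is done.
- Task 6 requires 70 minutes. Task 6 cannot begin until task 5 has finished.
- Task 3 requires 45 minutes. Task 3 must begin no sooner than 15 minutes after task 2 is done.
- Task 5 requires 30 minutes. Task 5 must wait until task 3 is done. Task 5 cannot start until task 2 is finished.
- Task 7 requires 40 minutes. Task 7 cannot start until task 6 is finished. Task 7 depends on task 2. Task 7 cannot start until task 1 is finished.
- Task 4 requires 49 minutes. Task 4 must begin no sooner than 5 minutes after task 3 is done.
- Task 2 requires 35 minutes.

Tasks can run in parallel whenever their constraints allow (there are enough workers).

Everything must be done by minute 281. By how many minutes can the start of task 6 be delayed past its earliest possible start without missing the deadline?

Task 2 can start immediately at minute 0; it finishes at minute 35.
After task 2 (finishes minute 35, plus 15-minute gap → minute 50), task 3 can start at minute 50 and finishes at minute 95.
For task 5: task 3 (finishes minute 95); task 2 (finishes minute 35). Taking the maximum gives a start of minute 95, and it finishes at 95 + 30 = minute 125.
After task 5 (finishes minute 125), task 6 can start at minute 125 and finishes at minute 195.

Working backward from the deadline:
Task 7 must finish by minute 281; it takes 40 minutes, so it must start by 281 − 40 = minute 241.
Since task 7 (must start by minute 241) depends on it, task 6 must finish by minute 241. Backing off its 70-minute duration gives a latest start of minute 171.
So task 6 can start as early as minute 125 and as late as minute 171, giving 171 − 125 = 46 minutes of slack.

46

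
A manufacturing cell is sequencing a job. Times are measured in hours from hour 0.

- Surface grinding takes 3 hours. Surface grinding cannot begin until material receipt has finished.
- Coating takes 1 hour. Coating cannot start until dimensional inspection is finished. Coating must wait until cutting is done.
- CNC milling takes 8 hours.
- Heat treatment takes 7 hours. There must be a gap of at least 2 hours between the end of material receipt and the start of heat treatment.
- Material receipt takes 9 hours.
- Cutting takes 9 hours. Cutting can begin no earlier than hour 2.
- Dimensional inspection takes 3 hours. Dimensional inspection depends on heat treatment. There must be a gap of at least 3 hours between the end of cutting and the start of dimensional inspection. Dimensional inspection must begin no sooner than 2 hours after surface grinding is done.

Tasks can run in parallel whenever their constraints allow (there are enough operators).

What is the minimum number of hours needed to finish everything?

CNC milling has no prerequisites, so it starts at hour 0 and finishes at hour 8.
After its own release at hour 2, cutting can start at hour 2 and finishes at hour 11.
Material receipt can start immediately at hour 0; it finishes at hour 9.
After material receipt (finishes hour 9), surface grinding can start at hour 9 and finishes at hour 12.
Heat treatment cannot begin until material receipt (finishes hour 9, plus 2-hour gap → hour 11). It runs from hour 11 to 11 + 7 = hour 18.
Dimensional inspection has to wait for heat treatment (finishes hour 18); cutting (finishes hour 11, plus 3-hour gap → hour 14); surface grinding (finishes hour 12, plus 2-hour gap → hour 14). The latest of these is hour 18, so dimensional inspection runs hour 18 to 18 + 3 = hour 21.
For coating: dimensional inspection (finishes hour 21); cutting (finishes hour 11). Taking the maximum gives a start of hour 21, and it finishes at 21 + 1 = hour 22.
All tasks are finished once the last one completes. Finish times: Material receipt at 9, Cutting at 11, CNC milling at 8, Heat treatment at 18, Surface grinding at 12, Dimensional inspection at 21, Coating at 22. The latest is hour 22.

22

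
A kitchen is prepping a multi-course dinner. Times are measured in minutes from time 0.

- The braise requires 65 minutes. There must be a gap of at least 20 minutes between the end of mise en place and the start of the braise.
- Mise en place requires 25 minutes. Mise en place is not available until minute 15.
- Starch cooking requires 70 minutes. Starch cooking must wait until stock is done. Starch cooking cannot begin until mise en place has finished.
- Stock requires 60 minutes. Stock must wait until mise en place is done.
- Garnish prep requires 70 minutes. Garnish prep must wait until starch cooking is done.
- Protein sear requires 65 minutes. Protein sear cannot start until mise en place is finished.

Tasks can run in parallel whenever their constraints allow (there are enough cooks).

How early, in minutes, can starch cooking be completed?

Mise en place cannot begin until its own release at minute 15. It runs from minute 15 to 15 + 25 = minute 40.
After mise en place (finishes minute 40), stock can start at minute 40 and finishes at minute 100.
Starch cooking has to wait for stock (finishes minute 100); mise en place (finishes minute 40). The latest of these is minute 100, so starch cooking runs minute 100 to 100 + 70 = minute 170.

170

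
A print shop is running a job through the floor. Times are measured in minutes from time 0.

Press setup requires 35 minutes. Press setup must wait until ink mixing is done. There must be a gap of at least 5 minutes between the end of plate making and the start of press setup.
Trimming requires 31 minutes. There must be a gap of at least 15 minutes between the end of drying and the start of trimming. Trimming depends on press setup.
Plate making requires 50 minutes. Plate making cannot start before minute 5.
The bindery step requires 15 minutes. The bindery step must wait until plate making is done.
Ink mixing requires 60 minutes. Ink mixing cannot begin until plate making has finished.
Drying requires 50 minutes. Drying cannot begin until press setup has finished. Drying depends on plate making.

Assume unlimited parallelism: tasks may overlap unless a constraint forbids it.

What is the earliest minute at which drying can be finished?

Plate making waits on its own release at minute 5, so it starts at minute 5 and finishes at 5 + 50 = minute 55.
Ink mixing cannot begin until plate making (finishes minute 55). It runs from minute 55 to 55 + 60 = minute 115.
Press setup cannot start until ink mixing (finishes minute 115); plate making (finishes minute 55, plus 5-minute gap → minute 60). The controlling bound is minute 115, so press setup finishes at 115 + 35 = minute 150.
Drying cannot start until press setup (finishes minute 150); plate making (finishes minute 55). The controlling bound is minute 150, so drying finishes at 150 + 50 = minute 200.

200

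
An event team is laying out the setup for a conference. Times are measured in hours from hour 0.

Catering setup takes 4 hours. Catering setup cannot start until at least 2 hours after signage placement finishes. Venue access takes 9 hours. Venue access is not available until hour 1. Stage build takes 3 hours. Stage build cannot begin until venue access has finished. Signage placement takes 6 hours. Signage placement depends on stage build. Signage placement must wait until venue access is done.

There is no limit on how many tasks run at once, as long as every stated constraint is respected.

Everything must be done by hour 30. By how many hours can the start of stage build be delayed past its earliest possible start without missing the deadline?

Venue access cannot begin until its own release at hour 1. It runs from hour 1 to 1 + 9 = hour 10.
Stage build cannot begin until venue access (finishes hour 10). It runs from hour 10 to 10 + 3 = hour 13.

Working backward from the deadline:
Catering setup must finish by hour 30; it takes 4 hours, so it must start by 30 − 4 = hour 26.
Signage placement has to be done before catering setup (must start by hour 26, minus 2-hour gap → hour 24). That means finishing by hour 24, i.e. starting by 24 − 6 = hour 18.
Stage build feeds into signage placement (must start by hour 18); so stage build must finish by hour 18 and therefore start by hour 15.
So stage build can start as early as hour 10 and as late as hour 15, giving 15 − 10 = 5 hours of slack.

5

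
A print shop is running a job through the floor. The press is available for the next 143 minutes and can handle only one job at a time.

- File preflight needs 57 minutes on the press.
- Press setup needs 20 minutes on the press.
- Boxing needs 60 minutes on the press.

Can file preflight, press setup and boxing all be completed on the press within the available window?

Running back to back, the jobs need 57 + 20 + 60 = 137 minutes on the press.
Since 137 ≤ 143, they fit within the window.

Yes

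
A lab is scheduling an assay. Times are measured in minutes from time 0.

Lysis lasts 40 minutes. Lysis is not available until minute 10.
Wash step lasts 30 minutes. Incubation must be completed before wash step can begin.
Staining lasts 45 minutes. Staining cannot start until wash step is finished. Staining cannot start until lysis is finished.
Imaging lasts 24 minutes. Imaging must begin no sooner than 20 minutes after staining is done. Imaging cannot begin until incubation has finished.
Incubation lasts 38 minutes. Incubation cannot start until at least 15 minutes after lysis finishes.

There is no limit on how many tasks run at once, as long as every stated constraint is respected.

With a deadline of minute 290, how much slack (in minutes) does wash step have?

68

Lysis cannot begin until its own release at minute 10. It runs from minute 10 to 10 + 40 = minute 50.
After lysis (finishes minute 50, plus 15-minute gap → minute 65), incubation can start at minute 65 and finishes at minute 103.
Wash step cannot begin until incubation (finishes minute 103). It runs from minute 103 to 103 + 30 = minute 133.

Working backward from the deadline:
Nothing follows imaging; the deadline of minute 290 is its only limit. It must start by 290 − 24 = minute 266.
Staining feeds into imaging (must start by minute 266, minus 20-minute gap → minute 246); so staining must finish by minute 246 and therefore start by minute 201.
Wash step has to be done before staining (must start by minute 201). That means finishing by minute 201, i.e. starting by 201 − 30 = minute 171.
So wash step can start as early as minute 103 and as late as minute 171, giving 171 − 103 = 68 minutes of slack.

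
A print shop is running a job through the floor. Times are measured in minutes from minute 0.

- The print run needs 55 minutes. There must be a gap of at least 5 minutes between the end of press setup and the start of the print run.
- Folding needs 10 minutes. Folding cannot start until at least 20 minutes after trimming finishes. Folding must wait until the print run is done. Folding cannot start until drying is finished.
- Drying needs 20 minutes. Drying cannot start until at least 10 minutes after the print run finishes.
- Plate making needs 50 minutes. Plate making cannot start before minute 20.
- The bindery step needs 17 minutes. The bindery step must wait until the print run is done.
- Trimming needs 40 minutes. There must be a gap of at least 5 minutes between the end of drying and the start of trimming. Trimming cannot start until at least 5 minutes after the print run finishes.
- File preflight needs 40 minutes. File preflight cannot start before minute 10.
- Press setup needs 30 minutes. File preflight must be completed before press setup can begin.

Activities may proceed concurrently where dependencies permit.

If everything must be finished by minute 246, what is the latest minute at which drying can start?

Nothing follows folding; the deadline of minute 246 is its only limit. It must start by 246 − 10 = minute 236.
Trimming feeds into folding (must start by minute 236, minus 20-minute gap → minute 216); so trimming must finish by minute 216 and therefore start by minute 176.
For drying: trimming (must start by minute 176, minus 5-minute gap → minute 171); folding (must start by minute 236). The most restrictive is minute 171; with a 20-minute duration, drying must start by minute 151.

151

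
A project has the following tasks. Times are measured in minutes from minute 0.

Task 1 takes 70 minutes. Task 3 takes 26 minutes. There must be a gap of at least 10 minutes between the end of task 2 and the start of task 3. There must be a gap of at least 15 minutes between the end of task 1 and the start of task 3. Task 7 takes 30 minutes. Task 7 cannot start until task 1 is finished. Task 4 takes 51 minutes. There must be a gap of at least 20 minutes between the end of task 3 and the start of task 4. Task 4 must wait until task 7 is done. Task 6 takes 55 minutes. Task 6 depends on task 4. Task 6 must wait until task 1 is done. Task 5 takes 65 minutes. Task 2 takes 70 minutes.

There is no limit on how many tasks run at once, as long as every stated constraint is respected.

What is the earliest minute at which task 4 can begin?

131

Task 2 has no prerequisites, so it starts at minute 0 and finishes at minute 70.
Task 1 has no prerequisites, so it starts at minute 0 and finishes at minute 70.
Task 7 waits on task 1 (finishes minute 70), so it starts at minute 70 and finishes at 70 + 30 = minute 100.
Task 3 has to wait for task 2 (finishes minute 70, plus 10-minute gap → minute 80); task 1 (finishes minute 70, plus 15-minute gap → minute 85). The latest of these is minute 85, so task 3 runs minute 85 to 85 + 26 = minute 111.
Task 4 waits on task 3 (finishes minute 111, plus 20-minute gap → minute 131); task 7 (finishes minute 100). The latest of these is minute 131, which is the earliest task 4 can start.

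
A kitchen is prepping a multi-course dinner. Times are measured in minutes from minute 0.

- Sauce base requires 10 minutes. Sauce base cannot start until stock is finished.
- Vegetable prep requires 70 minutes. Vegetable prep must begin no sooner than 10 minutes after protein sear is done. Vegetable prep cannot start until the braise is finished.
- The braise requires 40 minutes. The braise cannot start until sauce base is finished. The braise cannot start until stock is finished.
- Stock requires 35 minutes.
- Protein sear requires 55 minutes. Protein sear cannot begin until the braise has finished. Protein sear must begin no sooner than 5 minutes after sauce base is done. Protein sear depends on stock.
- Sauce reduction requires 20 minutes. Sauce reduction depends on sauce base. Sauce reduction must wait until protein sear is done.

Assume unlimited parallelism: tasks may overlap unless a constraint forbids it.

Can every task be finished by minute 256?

Nothing blocks stock, so it runs from minute 0 to minute 35.
Sauce base waits on stock (finishes minute 35), so it starts at minute 35 and finishes at 35 + 10 = minute 45.
The braise needs all of sauce base (finishes minute 45); stock (finishes minute 35). That puts its earliest start at minute 45; it finishes at 45 + 40 = minute 85.
Protein sear has to wait for the braise (finishes minute 85); sauce base (finishes minute 45, plus 5-minute gap → minute 50); stock (finishes minute 35). The latest of these is minute 85, so protein sear runs minute 85 to 85 + 55 = minute 140.
Sauce reduction cannot start until sauce base (finishes minute 45); protein sear (finishes minute 140). The controlling bound is minute 140, so sauce reduction finishes at 140 + 20 = minute 160.
Vegetable prep has to wait for protein sear (finishes minute 140, plus 10-minute gap → minute 150); the braise (finishes minute 85). The latest of these is minute 150, so vegetable prep runs minute 150 to 150 + 70 = minute 220.
Every task is finished by minute 220, which is no later than the deadline of 256, so the schedule is feasible.

Yes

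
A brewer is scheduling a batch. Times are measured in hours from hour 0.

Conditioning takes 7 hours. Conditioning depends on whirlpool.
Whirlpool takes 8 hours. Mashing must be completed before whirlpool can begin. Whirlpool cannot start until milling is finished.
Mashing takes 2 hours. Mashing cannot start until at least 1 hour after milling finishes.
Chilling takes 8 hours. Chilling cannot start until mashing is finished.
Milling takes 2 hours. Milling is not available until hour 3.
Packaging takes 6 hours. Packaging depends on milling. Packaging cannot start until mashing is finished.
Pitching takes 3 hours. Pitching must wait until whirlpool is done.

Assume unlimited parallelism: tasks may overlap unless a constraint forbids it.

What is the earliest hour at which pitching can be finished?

Milling waits on its own release at hour 3, so it starts at hour 3 and finishes at 3 + 2 = hour 5.
Mashing cannot begin until milling (finishes hour 5, plus 1-hour gap → hour 6). It runs from hour 6 to 6 + 2 = hour 8.
Whirlpool cannot start until mashing (finishes hour 8); milling (finishes hour 5). The controlling bound is hour 8, so whirlpool finishes at 8 + 8 = hour 16.
After whirlpool (finishes hour 16), pitching can start at hour 16 and finishes at hour 19.

19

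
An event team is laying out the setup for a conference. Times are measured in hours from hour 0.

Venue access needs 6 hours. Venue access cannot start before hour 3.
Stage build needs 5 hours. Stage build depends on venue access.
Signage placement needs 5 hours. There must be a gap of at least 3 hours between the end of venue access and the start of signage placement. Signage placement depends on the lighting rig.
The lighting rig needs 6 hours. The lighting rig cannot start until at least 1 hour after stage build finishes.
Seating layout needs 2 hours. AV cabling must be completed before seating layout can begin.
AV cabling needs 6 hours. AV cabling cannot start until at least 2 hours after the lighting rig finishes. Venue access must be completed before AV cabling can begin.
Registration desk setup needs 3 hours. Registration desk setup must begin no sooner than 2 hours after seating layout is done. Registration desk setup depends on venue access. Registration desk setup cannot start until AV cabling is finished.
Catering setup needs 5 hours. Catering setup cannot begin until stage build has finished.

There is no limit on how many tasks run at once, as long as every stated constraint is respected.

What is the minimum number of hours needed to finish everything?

Venue access cannot begin until its own release at hour 3. It runs from hour 3 to 3 + 6 = hour 9.
Stage build cannot begin until venue access (finishes hour 9). It runs from hour 9 to 9 + 5 = hour 14.
After stage build (finishes hour 14), catering setup can start at hour 14 and finishes at hour 19.
The lighting rig waits on stage build (finishes hour 14, plus 1-hour gap → hour 15), so it starts at hour 15 and finishes at 15 + 6 = hour 21.
Signage placement has to wait for venue access (finishes hour 9, plus 3-hour gap → hour 12); the lighting rig (finishes hour 21). The latest of these is hour 21, so signage placement runs hour 21 to 21 + 5 = hour 26.
AV cabling cannot start until the lighting rig (finishes hour 21, plus 2-hour gap → hour 23); venue access (finishes hour 9). The controlling bound is hour 23, so AV cabling finishes at 23 + 6 = hour 29.
Seating layout cannot begin until AV cabling (finishes hour 29). It runs from hour 29 to 29 + 2 = hour 31.
For registration desk setup: seating layout (finishes hour 31, plus 2-hour gap → hour 33); venue access (finishes hour 9); AV cabling (finishes hour 29). Taking the maximum gives a start of hour 33, and it finishes at 33 + 3 = hour 36.
All tasks are finished once the last one completes. Finish times: Venue access at 9, Stage build at 14, The lighting rig at 21, AV cabling at 29, Seating layout at 31, Registration desk setup at 36, Signage placement at 26, Catering setup at 19. The latest is hour 36.

36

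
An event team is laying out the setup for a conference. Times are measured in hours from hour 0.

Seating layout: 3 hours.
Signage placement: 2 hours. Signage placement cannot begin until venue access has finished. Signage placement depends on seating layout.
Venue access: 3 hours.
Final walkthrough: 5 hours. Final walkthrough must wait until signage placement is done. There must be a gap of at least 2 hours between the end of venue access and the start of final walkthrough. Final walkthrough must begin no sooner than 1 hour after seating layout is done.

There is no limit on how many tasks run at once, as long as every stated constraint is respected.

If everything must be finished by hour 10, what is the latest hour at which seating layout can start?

0

Final walkthrough has no dependents, so it just needs to finish by hour 10. Starting by 10 − 5 = hour 5 achieves that.
Signage placement must finish before final walkthrough (must start by hour 5). With a 2-hour duration, signage placement must start by 5 − 2 = hour 3.
Seating layout has several dependents: signage placement (must start by hour 3); final walkthrough (must start by hour 5, minus 1-hour gap → hour 4). The earliest of those limits is hour 3, so seating layout must start by 3 − 3 = hour 0.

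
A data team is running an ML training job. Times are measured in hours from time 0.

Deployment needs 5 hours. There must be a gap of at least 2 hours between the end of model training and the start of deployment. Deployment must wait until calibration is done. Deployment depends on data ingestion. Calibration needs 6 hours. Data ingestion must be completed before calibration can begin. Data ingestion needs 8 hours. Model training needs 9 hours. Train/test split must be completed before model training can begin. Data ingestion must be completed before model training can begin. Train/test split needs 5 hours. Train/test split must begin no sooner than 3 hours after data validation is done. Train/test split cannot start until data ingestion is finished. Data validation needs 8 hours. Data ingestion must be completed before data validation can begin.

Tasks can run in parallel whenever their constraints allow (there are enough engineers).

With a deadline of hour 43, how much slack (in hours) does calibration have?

Data ingestion can start immediately at hour 0; it finishes at hour 8.
After data ingestion (finishes hour 8), calibration can start at hour 8 and finishes at hour 14.

Working backward from the deadline:
To finish by hour 43, deployment (duration 5) must start no later than hour 38.
Calibration feeds into deployment (must start by hour 38); so calibration must finish by hour 38 and therefore start by hour 32.
So calibration can start as early as hour 8 and as late as hour 32, giving 32 − 8 = 24 hours of slack.

24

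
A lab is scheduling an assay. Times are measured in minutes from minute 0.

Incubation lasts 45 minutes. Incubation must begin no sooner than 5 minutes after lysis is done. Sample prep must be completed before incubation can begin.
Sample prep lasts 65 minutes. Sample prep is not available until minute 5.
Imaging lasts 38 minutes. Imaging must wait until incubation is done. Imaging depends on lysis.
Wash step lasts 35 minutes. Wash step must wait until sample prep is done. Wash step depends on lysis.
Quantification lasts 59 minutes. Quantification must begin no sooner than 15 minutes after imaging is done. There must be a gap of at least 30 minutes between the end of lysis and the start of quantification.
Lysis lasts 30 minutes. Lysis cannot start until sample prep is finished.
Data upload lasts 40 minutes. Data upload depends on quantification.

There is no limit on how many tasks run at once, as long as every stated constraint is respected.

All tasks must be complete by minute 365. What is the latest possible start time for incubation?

168

Data upload has no dependents, so it just needs to finish by minute 365. Starting by 365 − 40 = minute 325 achieves that.
Quantification feeds into data upload (must start by minute 325); so quantification must finish by minute 325 and therefore start by minute 266.
Imaging must finish before quantification (must start by minute 266, minus 15-minute gap → minute 251). With a 38-minute duration, imaging must start by 251 − 38 = minute 213.
Incubation must finish before imaging (must start by minute 213). With a 45-minute duration, incubation must start by 213 − 45 = minute 168.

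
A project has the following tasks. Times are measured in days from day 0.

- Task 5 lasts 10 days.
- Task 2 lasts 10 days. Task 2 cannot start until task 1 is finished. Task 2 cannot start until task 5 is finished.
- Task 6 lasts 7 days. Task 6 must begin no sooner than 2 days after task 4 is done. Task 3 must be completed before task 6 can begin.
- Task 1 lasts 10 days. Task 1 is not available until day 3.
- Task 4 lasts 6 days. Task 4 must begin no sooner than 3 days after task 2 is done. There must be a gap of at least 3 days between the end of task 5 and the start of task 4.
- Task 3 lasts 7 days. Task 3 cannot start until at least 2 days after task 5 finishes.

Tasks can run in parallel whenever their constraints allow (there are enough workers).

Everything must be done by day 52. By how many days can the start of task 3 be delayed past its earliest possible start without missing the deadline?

26

Task 5 can start immediately at day 0; it finishes at day 10.
After task 5 (finishes day 10, plus 2-day gap → day 12), task 3 can start at day 12 and finishes at day 19.

Working backward from the deadline:
Task 6 has no dependents, so it just needs to finish by day 52. Starting by 52 − 7 = day 45 achieves that.
Task 3 must finish before task 6 (must start by day 45). With a 7-day duration, task 3 must start by 45 − 7 = day 38.
So task 3 can start as early as day 12 and as late as day 38, giving 38 − 12 = 26 days of slack.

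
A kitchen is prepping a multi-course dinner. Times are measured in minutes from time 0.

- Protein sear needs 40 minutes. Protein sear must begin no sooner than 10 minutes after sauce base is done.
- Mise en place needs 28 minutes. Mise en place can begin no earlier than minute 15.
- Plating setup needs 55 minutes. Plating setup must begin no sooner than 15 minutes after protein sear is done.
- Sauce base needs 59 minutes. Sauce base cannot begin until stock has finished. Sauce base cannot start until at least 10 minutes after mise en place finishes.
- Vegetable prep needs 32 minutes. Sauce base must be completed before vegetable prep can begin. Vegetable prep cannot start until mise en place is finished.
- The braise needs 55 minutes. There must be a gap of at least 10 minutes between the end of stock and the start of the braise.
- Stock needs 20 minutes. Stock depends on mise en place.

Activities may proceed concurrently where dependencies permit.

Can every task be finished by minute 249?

Yes

Mise en place cannot begin until its own release at minute 15. It runs from minute 15 to 15 + 28 = minute 43.
After mise en place (finishes minute 43), stock can start at minute 43 and finishes at minute 63.
The braise waits on stock (finishes minute 63, plus 10-minute gap → minute 73), so it starts at minute 73 and finishes at 73 + 55 = minute 128.
Sauce base needs all of stock (finishes minute 63); mise en place (finishes minute 43, plus 10-minute gap → minute 53). That puts its earliest start at minute 63; it finishes at 63 + 59 = minute 122.
For vegetable prep: sauce base (finishes minute 122); mise en place (finishes minute 43). Taking the maximum gives a start of minute 122, and it finishes at 122 + 32 = minute 154.
After sauce base (finishes minute 122, plus 10-minute gap → minute 132), protein sear can start at minute 132 and finishes at minute 172.
After protein sear (finishes minute 172, plus 15-minute gap → minute 187), plating setup can start at minute 187 and finishes at minute 242.
Every task is finished by minute 242, which is no later than the deadline of 249, so the schedule is feasible.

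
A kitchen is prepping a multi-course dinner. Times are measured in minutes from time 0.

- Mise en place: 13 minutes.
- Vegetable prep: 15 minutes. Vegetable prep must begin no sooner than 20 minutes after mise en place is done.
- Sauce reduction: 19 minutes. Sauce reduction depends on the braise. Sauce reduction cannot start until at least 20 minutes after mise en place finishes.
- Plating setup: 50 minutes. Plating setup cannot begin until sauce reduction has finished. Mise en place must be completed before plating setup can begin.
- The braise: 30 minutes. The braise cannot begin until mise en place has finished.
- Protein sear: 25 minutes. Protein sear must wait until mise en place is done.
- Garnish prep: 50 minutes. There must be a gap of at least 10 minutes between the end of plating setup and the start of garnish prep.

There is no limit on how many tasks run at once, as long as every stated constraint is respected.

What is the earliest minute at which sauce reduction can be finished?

Mise en place can start immediately at minute 0; it finishes at minute 13.
The braise cannot begin until mise en place (finishes minute 13). It runs from minute 13 to 13 + 30 = minute 43.
Sauce reduction needs all of the braise (finishes minute 43); mise en place (finishes minute 13, plus 20-minute gap → minute 33). That puts its earliest start at minute 43; it finishes at 43 + 19 = minute 62.

62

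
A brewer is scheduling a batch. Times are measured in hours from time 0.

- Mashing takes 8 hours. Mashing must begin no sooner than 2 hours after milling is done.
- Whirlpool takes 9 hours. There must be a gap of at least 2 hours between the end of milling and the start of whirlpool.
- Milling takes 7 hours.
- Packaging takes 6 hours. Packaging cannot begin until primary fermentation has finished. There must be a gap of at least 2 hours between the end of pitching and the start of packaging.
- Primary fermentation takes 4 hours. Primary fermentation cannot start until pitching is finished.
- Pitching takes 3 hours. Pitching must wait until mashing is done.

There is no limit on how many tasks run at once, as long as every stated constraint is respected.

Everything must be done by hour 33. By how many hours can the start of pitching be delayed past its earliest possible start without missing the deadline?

Milling can start immediately at hour 0; it finishes at hour 7.
Mashing waits on milling (finishes hour 7, plus 2-hour gap → hour 9), so it starts at hour 9 and finishes at 9 + 8 = hour 17.
After mashing (finishes hour 17), pitching can start at hour 17 and finishes at hour 20.

Working backward from the deadline:
Packaging must finish by hour 33; it takes 6 hours, so it must start by 33 − 6 = hour 27.
Primary fermentation has to be done before packaging (must start by hour 27). That means finishing by hour 27, i.e. starting by 27 − 4 = hour 23.
Pitching feeds primary fermentation (must start by hour 23); packaging (must start by hour 27, minus 2-hour gap → hour 25). Taking the minimum, pitching must finish by hour 23 and start by 23 − 3 = hour 20.
So pitching can start as early as hour 17 and as late as hour 20, giving 20 − 17 = 3 hours of slack.

3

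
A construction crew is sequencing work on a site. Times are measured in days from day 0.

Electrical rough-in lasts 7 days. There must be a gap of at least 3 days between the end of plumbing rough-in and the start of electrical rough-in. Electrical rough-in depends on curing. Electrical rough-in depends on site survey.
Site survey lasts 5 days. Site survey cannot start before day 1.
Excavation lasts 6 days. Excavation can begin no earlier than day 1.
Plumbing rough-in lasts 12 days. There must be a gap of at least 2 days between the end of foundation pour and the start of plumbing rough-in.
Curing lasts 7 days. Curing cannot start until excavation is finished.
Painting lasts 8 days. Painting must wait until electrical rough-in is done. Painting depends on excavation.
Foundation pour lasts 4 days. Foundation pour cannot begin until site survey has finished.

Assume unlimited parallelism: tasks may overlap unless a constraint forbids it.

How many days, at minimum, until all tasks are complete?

42

Excavation cannot begin until its own release at day 1. It runs from day 1 to 1 + 6 = day 7.
Curing waits on excavation (finishes day 7), so it starts at day 7 and finishes at 7 + 7 = day 14.
After its own release at day 1, site survey can start at day 1 and finishes at day 6.
After site survey (finishes day 6), foundation pour can start at day 6 and finishes at day 10.
Plumbing rough-in cannot begin until foundation pour (finishes day 10, plus 2-day gap → day 12). It runs from day 12 to 12 + 12 = day 24.
Electrical rough-in needs all of plumbing rough-in (finishes day 24, plus 3-day gap → day 27); curing (finishes day 14); site survey (finishes day 6). That puts its earliest start at day 27; it finishes at 27 + 7 = day 34.
Painting cannot start until electrical rough-in (finishes day 34); excavation (finishes day 7). The controlling bound is day 34, so painting finishes at 34 + 8 = day 42.
All tasks are finished once the last one completes. Finish times: Site survey at 6, Excavation at 7, Foundation pour at 10, Curing at 14, Plumbing rough-in at 24, Electrical rough-in at 34, Painting at 42. The latest is day 42.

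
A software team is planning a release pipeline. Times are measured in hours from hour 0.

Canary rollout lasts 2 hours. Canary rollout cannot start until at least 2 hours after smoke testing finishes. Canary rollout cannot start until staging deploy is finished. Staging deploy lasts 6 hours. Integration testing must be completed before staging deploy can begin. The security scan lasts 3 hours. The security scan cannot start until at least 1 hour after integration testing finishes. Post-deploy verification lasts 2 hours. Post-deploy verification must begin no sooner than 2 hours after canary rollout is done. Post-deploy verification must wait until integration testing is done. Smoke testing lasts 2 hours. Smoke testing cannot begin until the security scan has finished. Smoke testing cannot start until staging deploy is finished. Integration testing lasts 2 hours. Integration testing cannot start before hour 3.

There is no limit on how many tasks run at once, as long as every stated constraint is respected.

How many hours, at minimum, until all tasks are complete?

After its own release at hour 3, integration testing can start at hour 3 and finishes at hour 5.
Staging deploy waits on integration testing (finishes hour 5), so it starts at hour 5 and finishes at 5 + 6 = hour 11.
The security scan waits on integration testing (finishes hour 5, plus 1-hour gap → hour 6), so it starts at hour 6 and finishes at 6 + 3 = hour 9.
For smoke testing: the security scan (finishes hour 9); staging deploy (finishes hour 11). Taking the maximum gives a start of hour 11, and it finishes at 11 + 2 = hour 13.
Canary rollout cannot start until smoke testing (finishes hour 13, plus 2-hour gap → hour 15); staging deploy (finishes hour 11). The controlling bound is hour 15, so canary rollout finishes at 15 + 2 = hour 17.
Post-deploy verification has to wait for canary rollout (finishes hour 17, plus 2-hour gap → hour 19); integration testing (finishes hour 5). The latest of these is hour 19, so post-deploy verification runs hour 19 to 19 + 2 = hour 21.
All tasks are finished once the last one completes. Finish times: Integration testing at 5, The security scan at 9, Staging deploy at 11, Smoke testing at 13, Canary rollout at 17, Post-deploy verification at 21. The latest is hour 21.

21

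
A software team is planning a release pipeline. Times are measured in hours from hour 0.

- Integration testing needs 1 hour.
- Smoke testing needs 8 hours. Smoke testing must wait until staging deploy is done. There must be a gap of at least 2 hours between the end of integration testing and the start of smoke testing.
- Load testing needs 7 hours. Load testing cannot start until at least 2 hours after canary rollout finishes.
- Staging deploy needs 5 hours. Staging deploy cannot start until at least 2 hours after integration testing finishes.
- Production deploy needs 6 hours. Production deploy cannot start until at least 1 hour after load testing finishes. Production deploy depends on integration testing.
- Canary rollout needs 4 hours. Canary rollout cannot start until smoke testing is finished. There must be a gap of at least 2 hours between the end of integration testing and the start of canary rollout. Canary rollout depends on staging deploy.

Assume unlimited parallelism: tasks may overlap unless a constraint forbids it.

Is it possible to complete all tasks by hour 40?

Integration testing can start immediately at hour 0; it finishes at hour 1.
After integration testing (finishes hour 1, plus 2-hour gap → hour 3), staging deploy can start at hour 3 and finishes at hour 8.
For smoke testing: staging deploy (finishes hour 8); integration testing (finishes hour 1, plus 2-hour gap → hour 3). Taking the maximum gives a start of hour 8, and it finishes at 8 + 8 = hour 16.
For canary rollout: smoke testing (finishes hour 16); integration testing (finishes hour 1, plus 2-hour gap → hour 3); staging deploy (finishes hour 8). Taking the maximum gives a start of hour 16, and it finishes at 16 + 4 = hour 20.
Load testing cannot begin until canary rollout (finishes hour 20, plus 2-hour gap → hour 22). It runs from hour 22 to 22 + 7 = hour 29.
Production deploy has to wait for load testing (finishes hour 29, plus 1-hour gap → hour 30); integration testing (finishes hour 1). The latest of these is hour 30, so production deploy runs hour 30 to 30 + 6 = hour 36.
Every task is finished by hour 36, which is no later than the deadline of 40, so the schedule is feasible.

Yes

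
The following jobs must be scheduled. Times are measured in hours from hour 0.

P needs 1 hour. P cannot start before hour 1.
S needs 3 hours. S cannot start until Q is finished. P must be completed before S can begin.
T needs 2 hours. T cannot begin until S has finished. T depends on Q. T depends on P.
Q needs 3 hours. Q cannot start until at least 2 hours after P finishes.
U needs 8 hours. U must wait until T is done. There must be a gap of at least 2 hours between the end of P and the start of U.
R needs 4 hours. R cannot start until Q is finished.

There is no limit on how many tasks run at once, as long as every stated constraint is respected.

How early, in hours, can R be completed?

After its own release at hour 1, P can start at hour 1 and finishes at hour 2.
After P (finishes hour 2, plus 2-hour gap → hour 4), Q can start at hour 4 and finishes at hour 7.
After Q (finishes hour 7), R can start at hour 7 and finishes at hour 11.

11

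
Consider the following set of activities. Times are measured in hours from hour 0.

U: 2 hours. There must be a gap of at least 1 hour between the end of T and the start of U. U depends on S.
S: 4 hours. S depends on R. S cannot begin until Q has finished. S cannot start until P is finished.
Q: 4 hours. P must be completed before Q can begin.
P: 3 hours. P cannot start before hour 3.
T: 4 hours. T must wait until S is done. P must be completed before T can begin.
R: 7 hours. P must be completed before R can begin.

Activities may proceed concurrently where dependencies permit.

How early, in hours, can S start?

P cannot begin until its own release at hour 3. It runs from hour 3 to 3 + 3 = hour 6.
R cannot begin until P (finishes hour 6). It runs from hour 6 to 6 + 7 = hour 13.
After P (finishes hour 6), Q can start at hour 6 and finishes at hour 10.
S waits on R (finishes hour 13); Q (finishes hour 10); P (finishes hour 6). The latest of these is hour 13, which is the earliest S can start.

13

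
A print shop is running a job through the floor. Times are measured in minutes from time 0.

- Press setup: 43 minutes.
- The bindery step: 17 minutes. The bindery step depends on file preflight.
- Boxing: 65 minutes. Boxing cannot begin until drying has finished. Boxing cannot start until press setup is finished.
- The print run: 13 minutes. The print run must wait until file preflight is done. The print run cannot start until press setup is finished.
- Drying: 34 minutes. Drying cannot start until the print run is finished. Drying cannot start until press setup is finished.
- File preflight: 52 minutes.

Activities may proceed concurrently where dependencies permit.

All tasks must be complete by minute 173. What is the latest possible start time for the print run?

61

To finish by minute 173, boxing (duration 65) must start no later than minute 108.
Drying must finish before boxing (must start by minute 108). With a 34-minute duration, drying must start by 108 − 34 = minute 74.
The print run feeds into drying (must start by minute 74); so the print run must finish by minute 74 and therefore start by minute 61.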